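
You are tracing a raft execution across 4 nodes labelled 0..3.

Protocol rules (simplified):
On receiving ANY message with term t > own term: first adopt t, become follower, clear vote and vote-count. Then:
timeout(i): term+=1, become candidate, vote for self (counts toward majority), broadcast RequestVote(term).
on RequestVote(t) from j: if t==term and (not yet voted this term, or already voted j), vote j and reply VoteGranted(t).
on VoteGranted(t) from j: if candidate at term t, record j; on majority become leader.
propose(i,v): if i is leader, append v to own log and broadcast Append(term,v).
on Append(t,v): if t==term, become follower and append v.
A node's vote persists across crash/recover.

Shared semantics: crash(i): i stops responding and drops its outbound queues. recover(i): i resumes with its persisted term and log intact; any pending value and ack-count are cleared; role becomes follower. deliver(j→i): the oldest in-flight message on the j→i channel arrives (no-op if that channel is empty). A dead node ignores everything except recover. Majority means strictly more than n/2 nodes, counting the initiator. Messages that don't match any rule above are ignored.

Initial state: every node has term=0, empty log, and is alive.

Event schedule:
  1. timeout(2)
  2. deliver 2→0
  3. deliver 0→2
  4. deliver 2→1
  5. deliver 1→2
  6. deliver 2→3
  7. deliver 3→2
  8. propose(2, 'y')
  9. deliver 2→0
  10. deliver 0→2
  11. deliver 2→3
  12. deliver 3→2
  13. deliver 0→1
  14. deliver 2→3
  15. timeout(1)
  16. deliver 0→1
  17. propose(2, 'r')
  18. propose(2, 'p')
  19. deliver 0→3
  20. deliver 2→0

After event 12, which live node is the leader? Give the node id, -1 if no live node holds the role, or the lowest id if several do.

2

after 1 — timeout(2): n2:cand/t1/[-]
after 2 — deliver 2→0: n0:foll/t1/[-]
after 3 — deliver 0→2: ·
after 4 — deliver 2→1: n1:foll/t1/[-]
after 5 — deliver 1→2: n2:lead/t1/[-]
after 6 — deliver 2→3: n3:foll/t1/[-]
after 7 — deliver 3→2: ·
after 8 — propose(2,'y'): n2:lead/t1/[y]
after 9 — deliver 2→0: n0:foll/t1/[y]
after 10 — deliver 0→2: ·
after 11 — deliver 2→3: n3:foll/t1/[y]
after 12 — deliver 3→2: ·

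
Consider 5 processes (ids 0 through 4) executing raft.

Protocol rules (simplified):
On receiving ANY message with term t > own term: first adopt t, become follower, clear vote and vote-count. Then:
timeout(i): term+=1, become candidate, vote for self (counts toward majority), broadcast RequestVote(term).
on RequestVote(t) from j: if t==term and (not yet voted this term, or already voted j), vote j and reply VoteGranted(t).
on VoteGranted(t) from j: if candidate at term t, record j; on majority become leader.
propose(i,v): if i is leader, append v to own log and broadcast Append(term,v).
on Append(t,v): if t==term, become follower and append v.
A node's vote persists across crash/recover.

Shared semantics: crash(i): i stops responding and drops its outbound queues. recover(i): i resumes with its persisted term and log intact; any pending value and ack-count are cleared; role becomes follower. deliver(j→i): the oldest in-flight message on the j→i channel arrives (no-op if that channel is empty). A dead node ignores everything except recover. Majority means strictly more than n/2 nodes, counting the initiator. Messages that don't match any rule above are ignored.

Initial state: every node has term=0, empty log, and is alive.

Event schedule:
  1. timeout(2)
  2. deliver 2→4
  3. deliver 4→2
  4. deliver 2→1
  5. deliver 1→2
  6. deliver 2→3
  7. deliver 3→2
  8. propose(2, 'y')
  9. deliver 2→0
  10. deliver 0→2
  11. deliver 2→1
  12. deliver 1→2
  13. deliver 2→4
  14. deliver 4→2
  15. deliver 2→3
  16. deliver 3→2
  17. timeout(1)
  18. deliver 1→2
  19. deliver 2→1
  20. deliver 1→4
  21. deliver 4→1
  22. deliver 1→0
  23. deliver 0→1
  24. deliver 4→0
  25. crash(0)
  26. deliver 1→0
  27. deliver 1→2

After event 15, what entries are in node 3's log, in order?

y

e1 timeout(2): 2[cand,t=1,-]
e2 deliver 2→4: 4[foll,t=1,-]
e3 deliver 4→2: ·
e4 deliver 2→1: 1[foll,t=1,-]
e5 deliver 1→2: 2[lead,t=1,-]
e6 deliver 2→3: 3[foll,t=1,-]
e7 deliver 3→2: ·
e8 propose(2,'y'): 2[lead,t=1,y]
e9 deliver 2→0: 0[foll,t=1,-]
e10 deliver 0→2: ·
e11 deliver 2→1: 1[foll,t=1,y]
e12 deliver 1→2: ·
e13 deliver 2→4: 4[foll,t=1,y]
e14 deliver 4→2: ·
e15 deliver 2→3: 3[foll,t=1,y]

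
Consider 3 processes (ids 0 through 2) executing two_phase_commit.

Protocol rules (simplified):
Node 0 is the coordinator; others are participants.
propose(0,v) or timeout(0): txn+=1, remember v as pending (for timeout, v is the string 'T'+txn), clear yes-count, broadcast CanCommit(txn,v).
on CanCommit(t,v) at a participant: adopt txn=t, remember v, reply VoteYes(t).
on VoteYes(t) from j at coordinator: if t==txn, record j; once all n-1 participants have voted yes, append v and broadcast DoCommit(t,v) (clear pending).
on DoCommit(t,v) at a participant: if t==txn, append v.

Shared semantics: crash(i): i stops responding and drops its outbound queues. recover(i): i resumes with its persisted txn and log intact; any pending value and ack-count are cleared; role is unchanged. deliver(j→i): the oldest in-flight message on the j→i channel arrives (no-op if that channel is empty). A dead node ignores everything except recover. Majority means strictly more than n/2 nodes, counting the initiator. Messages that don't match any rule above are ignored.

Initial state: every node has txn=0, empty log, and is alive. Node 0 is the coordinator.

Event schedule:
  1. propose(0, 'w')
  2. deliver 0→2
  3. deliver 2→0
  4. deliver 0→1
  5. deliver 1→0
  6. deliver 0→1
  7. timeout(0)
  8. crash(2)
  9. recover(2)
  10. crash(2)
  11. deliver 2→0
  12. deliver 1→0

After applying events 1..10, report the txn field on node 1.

[1] propose(0,'w') → N0(coor t1 [-])
[2] deliver 0→2 → N2(part t1 [-])
[3] deliver 2→0 → ∅
[4] deliver 0→1 → N1(part t1 [-])
[5] deliver 1→0 → N0(coor t1 [w])
[6] deliver 0→1 → N1(part t1 [w])
[7] timeout(0) → N0(coor t2 [w])
[8] crash(2) → N2(✗part t1 [-])
[9] recover(2) → N2(part t1 [-])
[10] crash(2) → N2(✗part t1 [-])

1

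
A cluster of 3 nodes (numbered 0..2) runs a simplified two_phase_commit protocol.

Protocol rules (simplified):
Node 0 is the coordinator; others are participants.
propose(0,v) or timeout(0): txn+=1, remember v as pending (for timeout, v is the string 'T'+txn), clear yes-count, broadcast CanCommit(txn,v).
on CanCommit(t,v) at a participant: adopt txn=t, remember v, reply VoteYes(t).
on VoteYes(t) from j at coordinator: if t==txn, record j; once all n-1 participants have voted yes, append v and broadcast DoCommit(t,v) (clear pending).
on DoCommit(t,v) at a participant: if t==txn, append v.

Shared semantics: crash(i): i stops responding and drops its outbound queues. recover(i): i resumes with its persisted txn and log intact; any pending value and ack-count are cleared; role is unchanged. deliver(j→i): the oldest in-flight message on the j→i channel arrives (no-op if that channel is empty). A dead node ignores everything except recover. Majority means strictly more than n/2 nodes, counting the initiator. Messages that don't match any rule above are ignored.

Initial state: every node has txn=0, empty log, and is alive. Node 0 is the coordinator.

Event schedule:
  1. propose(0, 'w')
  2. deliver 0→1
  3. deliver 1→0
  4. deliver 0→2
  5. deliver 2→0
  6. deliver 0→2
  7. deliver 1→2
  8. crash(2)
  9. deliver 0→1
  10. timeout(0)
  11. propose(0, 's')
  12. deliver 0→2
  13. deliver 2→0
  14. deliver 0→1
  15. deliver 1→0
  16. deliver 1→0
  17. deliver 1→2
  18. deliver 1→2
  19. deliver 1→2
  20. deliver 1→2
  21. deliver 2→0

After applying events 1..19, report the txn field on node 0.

after 1 — propose(0,'w'): n0:coor/t1/[-]
after 2 — deliver 0→1: n1:part/t1/[-]
after 3 — deliver 1→0: ·
after 4 — deliver 0→2: n2:part/t1/[-]
after 5 — deliver 2→0: n0:coor/t1/[w]
after 6 — deliver 0→2: n2:part/t1/[w]
after 7 — deliver 1→2: ·
after 8 — crash(2): n2:✗part/t1/[w]
after 9 — deliver 0→1: n1:part/t1/[w]
after 10 — timeout(0): n0:coor/t2/[w]
after 11 — propose(0,'s'): n0:coor/t3/[w]
after 12 — deliver 0→2: ·
after 13 — deliver 2→0: ·
after 14 — deliver 0→1: n1:part/t2/[w]
after 15 — deliver 1→0: ·
after 16 — deliver 1→0: ·
after 17 — deliver 1→2: ·
after 18 — deliver 1→2: ·
after 19 — deliver 1→2: ·

3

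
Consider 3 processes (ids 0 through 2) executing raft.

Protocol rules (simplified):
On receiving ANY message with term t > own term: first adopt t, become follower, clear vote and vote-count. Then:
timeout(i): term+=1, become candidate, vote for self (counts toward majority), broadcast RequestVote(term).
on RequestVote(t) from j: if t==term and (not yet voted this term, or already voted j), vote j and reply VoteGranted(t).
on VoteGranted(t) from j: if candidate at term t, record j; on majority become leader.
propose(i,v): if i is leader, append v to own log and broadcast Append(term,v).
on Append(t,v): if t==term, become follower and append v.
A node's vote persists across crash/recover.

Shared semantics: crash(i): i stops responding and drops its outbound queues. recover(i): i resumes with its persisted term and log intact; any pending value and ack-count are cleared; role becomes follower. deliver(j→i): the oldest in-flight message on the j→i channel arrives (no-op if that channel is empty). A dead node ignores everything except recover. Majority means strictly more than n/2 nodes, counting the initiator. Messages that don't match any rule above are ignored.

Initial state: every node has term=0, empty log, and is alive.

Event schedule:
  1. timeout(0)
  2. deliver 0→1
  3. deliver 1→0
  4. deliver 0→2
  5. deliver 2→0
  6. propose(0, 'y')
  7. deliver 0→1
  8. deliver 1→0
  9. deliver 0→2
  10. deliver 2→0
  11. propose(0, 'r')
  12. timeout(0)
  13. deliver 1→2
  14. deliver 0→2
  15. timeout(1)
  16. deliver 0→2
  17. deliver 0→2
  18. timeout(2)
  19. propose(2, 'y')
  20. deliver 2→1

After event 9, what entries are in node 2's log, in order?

1. timeout(0):  <0:cand t1 ->
2. deliver 0→1:  <1:foll t1 ->
3. deliver 1→0:  <0:lead t1 ->
4. deliver 0→2:  <2:foll t1 ->
5. deliver 2→0:  nop
6. propose(0,'y'):  <0:lead t1 y>
7. deliver 0→1:  <1:foll t1 y>
8. deliver 1→0:  nop
9. deliver 0→2:  <2:foll t1 y>

y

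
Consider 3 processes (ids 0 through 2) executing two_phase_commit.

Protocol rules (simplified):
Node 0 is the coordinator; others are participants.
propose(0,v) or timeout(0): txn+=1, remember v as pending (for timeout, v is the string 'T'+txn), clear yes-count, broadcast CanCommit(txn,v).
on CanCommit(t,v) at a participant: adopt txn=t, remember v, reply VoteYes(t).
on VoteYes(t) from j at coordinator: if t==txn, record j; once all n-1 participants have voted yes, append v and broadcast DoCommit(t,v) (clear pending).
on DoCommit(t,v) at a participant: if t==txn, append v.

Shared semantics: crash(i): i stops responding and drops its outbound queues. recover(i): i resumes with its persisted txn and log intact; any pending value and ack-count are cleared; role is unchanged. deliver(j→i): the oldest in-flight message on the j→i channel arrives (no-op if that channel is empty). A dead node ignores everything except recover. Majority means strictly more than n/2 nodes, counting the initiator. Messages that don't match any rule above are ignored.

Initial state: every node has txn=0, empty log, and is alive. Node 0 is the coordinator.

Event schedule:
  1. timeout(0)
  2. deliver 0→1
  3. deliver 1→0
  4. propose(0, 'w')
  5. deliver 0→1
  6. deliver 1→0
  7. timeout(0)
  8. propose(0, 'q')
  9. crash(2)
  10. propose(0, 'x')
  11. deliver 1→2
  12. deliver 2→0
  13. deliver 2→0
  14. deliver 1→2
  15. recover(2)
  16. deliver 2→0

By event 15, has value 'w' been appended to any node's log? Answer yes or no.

no

1. timeout(0):  <0:coor t1 ->
2. deliver 0→1:  <1:part t1 ->
3. deliver 1→0:  nop
4. propose(0,'w'):  <0:coor t2 ->
5. deliver 0→1:  <1:part t2 ->
6. deliver 1→0:  nop
7. timeout(0):  <0:coor t3 ->
8. propose(0,'q'):  <0:coor t4 ->
9. crash(2):  <2:✗part t0 ->
10. propose(0,'x'):  <0:coor t5 ->
11. deliver 1→2:  nop
12. deliver 2→0:  nop
13. deliver 2→0:  nop
14. deliver 1→2:  nop
15. recover(2):  <2:part t0 ->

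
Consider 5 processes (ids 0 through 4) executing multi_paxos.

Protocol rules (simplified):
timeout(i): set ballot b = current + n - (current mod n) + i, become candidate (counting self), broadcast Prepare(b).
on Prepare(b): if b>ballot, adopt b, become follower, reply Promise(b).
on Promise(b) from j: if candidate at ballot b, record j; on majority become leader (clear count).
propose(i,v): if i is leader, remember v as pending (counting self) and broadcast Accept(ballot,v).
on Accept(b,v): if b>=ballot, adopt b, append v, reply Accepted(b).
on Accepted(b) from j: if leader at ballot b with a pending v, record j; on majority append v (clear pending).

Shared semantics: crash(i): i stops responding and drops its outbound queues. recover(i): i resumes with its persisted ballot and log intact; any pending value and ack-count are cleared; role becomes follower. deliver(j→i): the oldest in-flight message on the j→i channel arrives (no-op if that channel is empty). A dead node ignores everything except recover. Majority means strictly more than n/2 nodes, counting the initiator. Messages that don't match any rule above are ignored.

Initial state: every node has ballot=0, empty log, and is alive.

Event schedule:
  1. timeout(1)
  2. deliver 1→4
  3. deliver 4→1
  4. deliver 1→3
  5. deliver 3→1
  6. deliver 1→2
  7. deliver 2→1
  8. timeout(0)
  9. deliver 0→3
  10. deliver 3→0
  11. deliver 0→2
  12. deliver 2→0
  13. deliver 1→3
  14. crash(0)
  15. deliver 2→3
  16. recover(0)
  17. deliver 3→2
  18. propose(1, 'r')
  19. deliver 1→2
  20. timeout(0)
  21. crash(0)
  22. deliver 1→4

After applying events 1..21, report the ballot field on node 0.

after 1 — timeout(1): n1:cand/b6/[-]
after 2 — deliver 1→4: n4:foll/b6/[-]
after 3 — deliver 4→1: ·
after 4 — deliver 1→3: n3:foll/b6/[-]
after 5 — deliver 3→1: n1:lead/b6/[-]
after 6 — deliver 1→2: n2:foll/b6/[-]
after 7 — deliver 2→1: ·
after 8 — timeout(0): n0:cand/b5/[-]
after 9 — deliver 0→3: ·
after 10 — deliver 3→0: ·
after 11 — deliver 0→2: ·
after 12 — deliver 2→0: ·
after 13 — deliver 1→3: ·
after 14 — crash(0): n0:✗cand/b5/[-]
after 15 — deliver 2→3: ·
after 16 — recover(0): n0:foll/b5/[-]
after 17 — deliver 3→2: ·
after 18 — propose(1,'r'): ·
after 19 — deliver 1→2: n2:foll/b6/[r]
after 20 — timeout(0): n0:cand/b10/[-]
after 21 — crash(0): n0:✗cand/b10/[-]

10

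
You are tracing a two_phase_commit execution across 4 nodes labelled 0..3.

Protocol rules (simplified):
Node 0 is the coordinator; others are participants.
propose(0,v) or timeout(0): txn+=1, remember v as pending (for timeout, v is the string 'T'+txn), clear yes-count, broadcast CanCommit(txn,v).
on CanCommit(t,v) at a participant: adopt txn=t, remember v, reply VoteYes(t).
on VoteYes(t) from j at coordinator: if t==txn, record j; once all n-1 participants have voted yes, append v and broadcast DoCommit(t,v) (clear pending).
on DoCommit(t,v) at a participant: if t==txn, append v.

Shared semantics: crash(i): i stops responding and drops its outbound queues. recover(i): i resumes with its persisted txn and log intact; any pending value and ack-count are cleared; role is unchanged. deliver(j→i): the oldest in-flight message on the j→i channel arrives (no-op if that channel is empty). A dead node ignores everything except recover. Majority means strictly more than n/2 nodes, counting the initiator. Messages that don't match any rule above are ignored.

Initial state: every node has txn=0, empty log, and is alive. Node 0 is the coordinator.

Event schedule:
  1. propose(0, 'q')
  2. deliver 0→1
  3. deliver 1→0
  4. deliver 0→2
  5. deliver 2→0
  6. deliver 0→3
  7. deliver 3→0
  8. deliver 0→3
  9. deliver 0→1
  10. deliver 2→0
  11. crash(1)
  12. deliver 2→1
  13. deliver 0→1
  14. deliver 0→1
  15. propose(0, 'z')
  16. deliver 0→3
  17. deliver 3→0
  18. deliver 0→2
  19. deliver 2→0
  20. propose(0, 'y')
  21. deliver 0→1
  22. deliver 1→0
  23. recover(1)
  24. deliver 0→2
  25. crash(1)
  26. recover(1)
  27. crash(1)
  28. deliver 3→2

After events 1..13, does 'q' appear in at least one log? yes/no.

yes

e1 propose(0,'q'): 0[coor,t=1,-]
e2 deliver 0→1: 1[part,t=1,-]
e3 deliver 1→0: ·
e4 deliver 0→2: 2[part,t=1,-]
e5 deliver 2→0: ·
e6 deliver 0→3: 3[part,t=1,-]
e7 deliver 3→0: 0[coor,t=1,q]
e8 deliver 0→3: 3[part,t=1,q]
e9 deliver 0→1: 1[part,t=1,q]
e10 deliver 2→0: ·
e11 crash(1): 1[✗part,t=1,q]
e12 deliver 2→1: ·
e13 deliver 0→1: ·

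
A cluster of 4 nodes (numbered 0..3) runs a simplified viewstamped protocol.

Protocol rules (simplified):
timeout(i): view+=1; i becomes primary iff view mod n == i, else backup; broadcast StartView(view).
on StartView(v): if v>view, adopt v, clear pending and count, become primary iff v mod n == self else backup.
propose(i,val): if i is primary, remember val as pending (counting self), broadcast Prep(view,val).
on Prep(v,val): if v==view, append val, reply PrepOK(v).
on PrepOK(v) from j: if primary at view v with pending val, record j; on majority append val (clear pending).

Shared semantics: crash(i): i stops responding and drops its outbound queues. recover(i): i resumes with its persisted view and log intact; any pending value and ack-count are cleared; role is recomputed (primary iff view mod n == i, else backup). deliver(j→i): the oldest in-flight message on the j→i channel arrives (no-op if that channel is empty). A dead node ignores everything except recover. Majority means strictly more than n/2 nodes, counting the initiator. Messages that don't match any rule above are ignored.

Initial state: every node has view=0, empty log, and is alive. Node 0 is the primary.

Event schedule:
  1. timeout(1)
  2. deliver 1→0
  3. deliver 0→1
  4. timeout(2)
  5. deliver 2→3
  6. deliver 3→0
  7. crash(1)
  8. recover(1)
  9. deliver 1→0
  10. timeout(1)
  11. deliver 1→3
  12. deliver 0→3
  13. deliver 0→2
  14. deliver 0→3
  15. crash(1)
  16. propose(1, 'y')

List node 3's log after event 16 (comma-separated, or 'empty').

empty

[1] timeout(1) → N1(prim v1 [-])
[2] deliver 1→0 → N0(back v1 [-])
[3] deliver 0→1 → ∅
[4] timeout(2) → N2(back v1 [-])
[5] deliver 2→3 → N3(back v1 [-])
[6] deliver 3→0 → ∅
[7] crash(1) → N1(✗prim v1 [-])
[8] recover(1) → N1(prim v1 [-])
[9] deliver 1→0 → ∅
[10] timeout(1) → N1(back v2 [-])
[11] deliver 1→3 → N3(back v2 [-])
[12] deliver 0→3 → ∅
[13] deliver 0→2 → ∅
[14] deliver 0→3 → ∅
[15] crash(1) → N1(✗back v2 [-])
[16] propose(1,'y') → ∅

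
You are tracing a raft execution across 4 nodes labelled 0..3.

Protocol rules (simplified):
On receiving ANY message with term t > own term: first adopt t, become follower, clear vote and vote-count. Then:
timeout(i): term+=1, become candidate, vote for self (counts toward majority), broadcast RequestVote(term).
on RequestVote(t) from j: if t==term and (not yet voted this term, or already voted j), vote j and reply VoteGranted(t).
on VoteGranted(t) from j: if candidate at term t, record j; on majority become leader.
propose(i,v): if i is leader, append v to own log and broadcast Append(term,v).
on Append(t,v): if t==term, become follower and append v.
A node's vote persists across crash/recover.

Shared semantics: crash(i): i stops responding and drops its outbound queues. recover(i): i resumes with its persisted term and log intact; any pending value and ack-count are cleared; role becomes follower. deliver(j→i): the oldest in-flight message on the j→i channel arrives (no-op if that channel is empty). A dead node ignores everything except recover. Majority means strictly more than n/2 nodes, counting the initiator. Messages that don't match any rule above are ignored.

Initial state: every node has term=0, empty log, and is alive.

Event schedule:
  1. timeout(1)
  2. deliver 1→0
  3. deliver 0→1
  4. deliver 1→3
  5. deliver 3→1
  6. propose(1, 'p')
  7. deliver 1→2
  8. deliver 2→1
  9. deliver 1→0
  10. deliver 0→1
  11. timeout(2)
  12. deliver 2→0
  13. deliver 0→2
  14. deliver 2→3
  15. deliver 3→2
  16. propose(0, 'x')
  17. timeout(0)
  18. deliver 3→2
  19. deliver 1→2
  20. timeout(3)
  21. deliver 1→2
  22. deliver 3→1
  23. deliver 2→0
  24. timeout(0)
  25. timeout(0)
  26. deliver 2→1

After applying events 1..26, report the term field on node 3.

e1 timeout(1): 1[cand,t=1,-]
e2 deliver 1→0: 0[foll,t=1,-]
e3 deliver 0→1: ·
e4 deliver 1→3: 3[foll,t=1,-]
e5 deliver 3→1: 1[lead,t=1,-]
e6 propose(1,'p'): 1[lead,t=1,p]
e7 deliver 1→2: 2[foll,t=1,-]
e8 deliver 2→1: ·
e9 deliver 1→0: 0[foll,t=1,p]
e10 deliver 0→1: ·
e11 timeout(2): 2[cand,t=2,-]
e12 deliver 2→0: 0[foll,t=2,p]
e13 deliver 0→2: ·
e14 deliver 2→3: 3[foll,t=2,-]
e15 deliver 3→2: 2[lead,t=2,-]
e16 propose(0,'x'): ·
e17 timeout(0): 0[cand,t=3,p]
e18 deliver 3→2: ·
e19 deliver 1→2: ·
e20 timeout(3): 3[cand,t=3,-]
e21 deliver 1→2: ·
e22 deliver 3→1: 1[foll,t=3,p]
e23 deliver 2→0: ·
e24 timeout(0): 0[cand,t=4,p]
e25 timeout(0): 0[cand,t=5,p]
e26 deliver 2→1: ·

3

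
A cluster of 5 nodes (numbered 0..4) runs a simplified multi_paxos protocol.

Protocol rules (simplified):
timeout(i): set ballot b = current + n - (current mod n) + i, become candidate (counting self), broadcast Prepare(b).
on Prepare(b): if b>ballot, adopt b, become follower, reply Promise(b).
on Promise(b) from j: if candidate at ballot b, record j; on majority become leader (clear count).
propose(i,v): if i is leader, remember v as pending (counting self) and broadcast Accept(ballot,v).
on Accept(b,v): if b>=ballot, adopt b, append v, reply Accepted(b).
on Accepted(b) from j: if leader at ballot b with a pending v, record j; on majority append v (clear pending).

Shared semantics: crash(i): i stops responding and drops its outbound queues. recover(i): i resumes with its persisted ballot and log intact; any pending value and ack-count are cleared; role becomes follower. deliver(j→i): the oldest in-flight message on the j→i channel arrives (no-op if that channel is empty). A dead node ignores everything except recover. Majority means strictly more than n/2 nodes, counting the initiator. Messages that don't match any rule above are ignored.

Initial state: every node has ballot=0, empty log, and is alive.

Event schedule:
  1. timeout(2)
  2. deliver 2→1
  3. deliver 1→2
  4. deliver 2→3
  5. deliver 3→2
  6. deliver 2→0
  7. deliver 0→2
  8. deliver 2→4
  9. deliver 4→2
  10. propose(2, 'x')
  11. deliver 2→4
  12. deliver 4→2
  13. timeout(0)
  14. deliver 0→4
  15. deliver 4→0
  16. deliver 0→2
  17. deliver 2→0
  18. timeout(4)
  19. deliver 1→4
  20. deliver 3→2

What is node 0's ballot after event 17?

e1 timeout(2): 2[cand,b=7,-]
e2 deliver 2→1: 1[foll,b=7,-]
e3 deliver 1→2: ·
e4 deliver 2→3: 3[foll,b=7,-]
e5 deliver 3→2: 2[lead,b=7,-]
e6 deliver 2→0: 0[foll,b=7,-]
e7 deliver 0→2: ·
e8 deliver 2→4: 4[foll,b=7,-]
e9 deliver 4→2: ·
e10 propose(2,'x'): ·
e11 deliver 2→4: 4[foll,b=7,x]
e12 deliver 4→2: ·
e13 timeout(0): 0[cand,b=10,-]
e14 deliver 0→4: 4[foll,b=10,x]
e15 deliver 4→0: ·
e16 deliver 0→2: 2[foll,b=10,-]
e17 deliver 2→0: ·

10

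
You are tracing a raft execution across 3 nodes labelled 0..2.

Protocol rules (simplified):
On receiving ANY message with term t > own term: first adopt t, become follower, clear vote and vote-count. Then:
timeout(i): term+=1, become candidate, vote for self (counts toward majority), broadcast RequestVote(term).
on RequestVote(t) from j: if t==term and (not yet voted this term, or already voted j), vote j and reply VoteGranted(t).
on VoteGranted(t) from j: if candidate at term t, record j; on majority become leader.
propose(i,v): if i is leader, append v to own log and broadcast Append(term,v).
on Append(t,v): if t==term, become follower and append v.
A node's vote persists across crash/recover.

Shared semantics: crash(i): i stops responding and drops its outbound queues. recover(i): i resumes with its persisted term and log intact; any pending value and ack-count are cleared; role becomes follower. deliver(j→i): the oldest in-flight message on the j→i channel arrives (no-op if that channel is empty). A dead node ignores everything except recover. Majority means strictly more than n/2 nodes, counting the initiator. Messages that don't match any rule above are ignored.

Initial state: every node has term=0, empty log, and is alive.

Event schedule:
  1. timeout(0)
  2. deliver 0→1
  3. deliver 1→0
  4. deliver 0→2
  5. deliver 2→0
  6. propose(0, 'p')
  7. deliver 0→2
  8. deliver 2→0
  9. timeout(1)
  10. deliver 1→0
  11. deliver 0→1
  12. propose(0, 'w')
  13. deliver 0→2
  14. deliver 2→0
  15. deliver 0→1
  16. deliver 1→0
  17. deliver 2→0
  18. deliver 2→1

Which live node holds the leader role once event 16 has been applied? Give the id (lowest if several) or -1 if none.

1

e1 timeout(0): 0[cand,t=1,-]
e2 deliver 0→1: 1[foll,t=1,-]
e3 deliver 1→0: 0[lead,t=1,-]
e4 deliver 0→2: 2[foll,t=1,-]
e5 deliver 2→0: ·
e6 propose(0,'p'): 0[lead,t=1,p]
e7 deliver 0→2: 2[foll,t=1,p]
e8 deliver 2→0: ·
e9 timeout(1): 1[cand,t=2,-]
e10 deliver 1→0: 0[foll,t=2,p]
e11 deliver 0→1: ·
e12 propose(0,'w'): ·
e13 deliver 0→2: ·
e14 deliver 2→0: ·
e15 deliver 0→1: 1[lead,t=2,-]
e16 deliver 1→0: ·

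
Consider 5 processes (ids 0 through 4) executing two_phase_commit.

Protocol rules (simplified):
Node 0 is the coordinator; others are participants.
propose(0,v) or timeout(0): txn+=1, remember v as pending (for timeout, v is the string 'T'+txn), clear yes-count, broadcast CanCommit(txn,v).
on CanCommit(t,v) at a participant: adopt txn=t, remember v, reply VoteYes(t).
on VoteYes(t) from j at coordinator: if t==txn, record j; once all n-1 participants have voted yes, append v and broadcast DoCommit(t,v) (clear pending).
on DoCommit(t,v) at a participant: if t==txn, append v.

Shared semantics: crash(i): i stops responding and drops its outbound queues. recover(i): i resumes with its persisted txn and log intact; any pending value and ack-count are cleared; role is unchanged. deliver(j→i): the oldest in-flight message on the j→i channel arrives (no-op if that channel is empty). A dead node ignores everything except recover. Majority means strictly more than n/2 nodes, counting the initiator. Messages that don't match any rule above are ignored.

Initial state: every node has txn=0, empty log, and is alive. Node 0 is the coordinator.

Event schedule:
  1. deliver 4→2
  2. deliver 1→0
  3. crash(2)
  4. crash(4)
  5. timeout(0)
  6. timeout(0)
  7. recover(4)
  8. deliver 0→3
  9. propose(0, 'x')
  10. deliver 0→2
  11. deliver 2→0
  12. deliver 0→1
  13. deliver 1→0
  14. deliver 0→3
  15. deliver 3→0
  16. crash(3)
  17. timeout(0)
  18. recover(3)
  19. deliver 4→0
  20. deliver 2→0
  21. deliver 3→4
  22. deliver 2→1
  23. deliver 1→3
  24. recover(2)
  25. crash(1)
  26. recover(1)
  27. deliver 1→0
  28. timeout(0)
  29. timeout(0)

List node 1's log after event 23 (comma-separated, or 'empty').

empty

[1] deliver 4→2 → ∅
[2] deliver 1→0 → ∅
[3] crash(2) → N2(✗part t0 [-])
[4] crash(4) → N4(✗part t0 [-])
[5] timeout(0) → N0(coor t1 [-])
[6] timeout(0) → N0(coor t2 [-])
[7] recover(4) → N4(part t0 [-])
[8] deliver 0→3 → N3(part t1 [-])
[9] propose(0,'x') → N0(coor t3 [-])
[10] deliver 0→2 → ∅
[11] deliver 2→0 → ∅
[12] deliver 0→1 → N1(part t1 [-])
[13] deliver 1→0 → ∅
[14] deliver 0→3 → N3(part t2 [-])
[15] deliver 3→0 → ∅
[16] crash(3) → N3(✗part t2 [-])
[17] timeout(0) → N0(coor t4 [-])
[18] recover(3) → N3(part t2 [-])
[19] deliver 4→0 → ∅
[20] deliver 2→0 → ∅
[21] deliver 3→4 → ∅
[22] deliver 2→1 → ∅
[23] deliver 1→3 → ∅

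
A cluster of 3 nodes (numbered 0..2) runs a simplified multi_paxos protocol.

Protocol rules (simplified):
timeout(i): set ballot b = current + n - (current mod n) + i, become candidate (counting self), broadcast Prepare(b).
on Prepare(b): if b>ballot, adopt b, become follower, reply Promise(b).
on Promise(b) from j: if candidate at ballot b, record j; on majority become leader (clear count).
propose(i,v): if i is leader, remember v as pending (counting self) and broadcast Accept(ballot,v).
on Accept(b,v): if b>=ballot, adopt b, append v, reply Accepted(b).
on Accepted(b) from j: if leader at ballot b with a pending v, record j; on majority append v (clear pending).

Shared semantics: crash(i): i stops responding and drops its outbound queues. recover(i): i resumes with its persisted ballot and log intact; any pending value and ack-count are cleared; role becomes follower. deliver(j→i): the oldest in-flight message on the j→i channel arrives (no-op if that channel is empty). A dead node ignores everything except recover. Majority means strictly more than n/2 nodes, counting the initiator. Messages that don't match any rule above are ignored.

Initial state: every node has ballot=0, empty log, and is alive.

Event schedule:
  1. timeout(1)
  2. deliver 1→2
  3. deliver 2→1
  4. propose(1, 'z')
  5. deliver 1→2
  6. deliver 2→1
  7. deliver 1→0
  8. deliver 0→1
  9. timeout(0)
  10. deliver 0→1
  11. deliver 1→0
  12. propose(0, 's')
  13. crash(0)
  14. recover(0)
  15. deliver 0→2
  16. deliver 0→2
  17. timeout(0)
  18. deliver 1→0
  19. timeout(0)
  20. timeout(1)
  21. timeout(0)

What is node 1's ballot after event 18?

step 1 timeout(1): 1={cand,b=4,log=-}
step 2 deliver 1→2: 2={foll,b=4,log=-}
step 3 deliver 2→1: 1={lead,b=4,log=-}
step 4 propose(1,'z'): —
step 5 deliver 1→2: 2={foll,b=4,log=z}
step 6 deliver 2→1: 1={lead,b=4,log=z}
step 7 deliver 1→0: 0={foll,b=4,log=-}
step 8 deliver 0→1: —
step 9 timeout(0): 0={cand,b=6,log=-}
step 10 deliver 0→1: 1={foll,b=6,log=z}
step 11 deliver 1→0: —
step 12 propose(0,'s'): —
step 13 crash(0): 0={✗cand,b=6,log=-}
step 14 recover(0): 0={foll,b=6,log=-}
step 15 deliver 0→2: —
step 16 deliver 0→2: —
step 17 timeout(0): 0={cand,b=9,log=-}
step 18 deliver 1→0: —

6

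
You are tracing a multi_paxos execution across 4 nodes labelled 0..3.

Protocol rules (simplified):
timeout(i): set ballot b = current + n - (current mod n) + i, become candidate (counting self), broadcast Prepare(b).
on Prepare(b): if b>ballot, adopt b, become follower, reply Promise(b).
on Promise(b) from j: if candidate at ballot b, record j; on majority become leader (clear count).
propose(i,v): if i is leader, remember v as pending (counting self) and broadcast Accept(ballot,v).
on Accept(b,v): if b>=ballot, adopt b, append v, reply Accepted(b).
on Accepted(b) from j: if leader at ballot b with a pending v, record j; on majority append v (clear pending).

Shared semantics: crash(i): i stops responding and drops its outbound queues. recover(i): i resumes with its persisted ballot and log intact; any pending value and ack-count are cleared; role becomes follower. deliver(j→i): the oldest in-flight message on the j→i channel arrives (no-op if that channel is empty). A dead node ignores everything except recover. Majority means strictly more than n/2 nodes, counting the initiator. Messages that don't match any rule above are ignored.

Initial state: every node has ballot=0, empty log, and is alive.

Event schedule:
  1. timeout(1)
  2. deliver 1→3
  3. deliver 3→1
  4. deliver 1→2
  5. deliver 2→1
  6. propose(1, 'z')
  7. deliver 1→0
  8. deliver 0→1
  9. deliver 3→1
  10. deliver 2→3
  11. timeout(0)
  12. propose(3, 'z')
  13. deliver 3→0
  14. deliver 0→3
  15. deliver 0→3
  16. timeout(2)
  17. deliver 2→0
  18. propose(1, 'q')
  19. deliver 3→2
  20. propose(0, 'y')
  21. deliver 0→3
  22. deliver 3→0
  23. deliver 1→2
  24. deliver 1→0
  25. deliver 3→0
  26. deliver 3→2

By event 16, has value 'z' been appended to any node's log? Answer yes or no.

no

after 1 — timeout(1): n1:cand/b5/[-]
after 2 — deliver 1→3: n3:foll/b5/[-]
after 3 — deliver 3→1: ·
after 4 — deliver 1→2: n2:foll/b5/[-]
after 5 — deliver 2→1: n1:lead/b5/[-]
after 6 — propose(1,'z'): ·
after 7 — deliver 1→0: n0:foll/b5/[-]
after 8 — deliver 0→1: ·
after 9 — deliver 3→1: ·
after 10 — deliver 2→3: ·
after 11 — timeout(0): n0:cand/b8/[-]
after 12 — propose(3,'z'): ·
after 13 — deliver 3→0: ·
after 14 — deliver 0→3: n3:foll/b8/[-]
after 15 — deliver 0→3: ·
after 16 — timeout(2): n2:cand/b10/[-]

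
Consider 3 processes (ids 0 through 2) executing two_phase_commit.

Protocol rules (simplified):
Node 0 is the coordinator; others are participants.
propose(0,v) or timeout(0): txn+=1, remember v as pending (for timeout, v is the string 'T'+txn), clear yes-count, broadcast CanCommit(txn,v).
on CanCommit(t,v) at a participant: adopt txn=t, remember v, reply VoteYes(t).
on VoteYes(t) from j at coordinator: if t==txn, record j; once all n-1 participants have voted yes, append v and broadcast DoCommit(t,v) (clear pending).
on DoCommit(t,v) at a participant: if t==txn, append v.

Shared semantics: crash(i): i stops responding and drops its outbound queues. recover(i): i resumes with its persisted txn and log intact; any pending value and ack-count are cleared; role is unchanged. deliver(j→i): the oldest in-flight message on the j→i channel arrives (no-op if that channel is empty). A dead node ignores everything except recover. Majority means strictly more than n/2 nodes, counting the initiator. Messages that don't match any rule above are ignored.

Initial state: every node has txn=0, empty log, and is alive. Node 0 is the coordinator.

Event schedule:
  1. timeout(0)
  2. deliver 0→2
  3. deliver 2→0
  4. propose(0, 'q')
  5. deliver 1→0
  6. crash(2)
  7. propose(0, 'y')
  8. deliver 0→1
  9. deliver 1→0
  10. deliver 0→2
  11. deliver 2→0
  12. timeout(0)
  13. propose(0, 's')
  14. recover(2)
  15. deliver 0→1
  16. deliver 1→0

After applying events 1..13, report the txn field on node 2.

1

after 1 — timeout(0): n0:coor/t1/[-]
after 2 — deliver 0→2: n2:part/t1/[-]
after 3 — deliver 2→0: ·
after 4 — propose(0,'q'): n0:coor/t2/[-]
after 5 — deliver 1→0: ·
after 6 — crash(2): n2:✗part/t1/[-]
after 7 — propose(0,'y'): n0:coor/t3/[-]
after 8 — deliver 0→1: n1:part/t1/[-]
after 9 — deliver 1→0: ·
after 10 — deliver 0→2: ·
after 11 — deliver 2→0: ·
after 12 — timeout(0): n0:coor/t4/[-]
after 13 — propose(0,'s'): n0:coor/t5/[-]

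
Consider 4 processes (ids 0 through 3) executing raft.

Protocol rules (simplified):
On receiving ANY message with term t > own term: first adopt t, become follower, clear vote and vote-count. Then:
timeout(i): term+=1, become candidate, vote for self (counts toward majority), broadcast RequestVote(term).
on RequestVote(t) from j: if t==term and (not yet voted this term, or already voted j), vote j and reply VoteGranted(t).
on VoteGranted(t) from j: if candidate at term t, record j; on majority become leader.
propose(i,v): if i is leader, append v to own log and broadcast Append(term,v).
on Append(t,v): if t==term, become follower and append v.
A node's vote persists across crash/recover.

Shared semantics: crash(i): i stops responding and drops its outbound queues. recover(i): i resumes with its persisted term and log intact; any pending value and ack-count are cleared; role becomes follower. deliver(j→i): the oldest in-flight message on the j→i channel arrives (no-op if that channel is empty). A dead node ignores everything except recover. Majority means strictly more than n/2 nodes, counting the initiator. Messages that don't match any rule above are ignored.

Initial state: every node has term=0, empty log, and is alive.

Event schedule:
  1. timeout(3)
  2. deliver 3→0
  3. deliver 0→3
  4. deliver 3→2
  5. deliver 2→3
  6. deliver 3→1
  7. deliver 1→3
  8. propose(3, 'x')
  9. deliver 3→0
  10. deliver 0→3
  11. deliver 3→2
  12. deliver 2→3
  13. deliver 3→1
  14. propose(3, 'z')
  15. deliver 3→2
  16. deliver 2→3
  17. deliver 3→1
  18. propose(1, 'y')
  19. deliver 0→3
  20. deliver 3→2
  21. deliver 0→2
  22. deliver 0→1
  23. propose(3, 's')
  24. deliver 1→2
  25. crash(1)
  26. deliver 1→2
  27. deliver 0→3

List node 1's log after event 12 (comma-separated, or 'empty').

after 1 — timeout(3): n3:cand/t1/[-]
after 2 — deliver 3→0: n0:foll/t1/[-]
after 3 — deliver 0→3: ·
after 4 — deliver 3→2: n2:foll/t1/[-]
after 5 — deliver 2→3: n3:lead/t1/[-]
after 6 — deliver 3→1: n1:foll/t1/[-]
after 7 — deliver 1→3: ·
after 8 — propose(3,'x'): n3:lead/t1/[x]
after 9 — deliver 3→0: n0:foll/t1/[x]
after 10 — deliver 0→3: ·
after 11 — deliver 3→2: n2:foll/t1/[x]
after 12 — deliver 2→3: ·

empty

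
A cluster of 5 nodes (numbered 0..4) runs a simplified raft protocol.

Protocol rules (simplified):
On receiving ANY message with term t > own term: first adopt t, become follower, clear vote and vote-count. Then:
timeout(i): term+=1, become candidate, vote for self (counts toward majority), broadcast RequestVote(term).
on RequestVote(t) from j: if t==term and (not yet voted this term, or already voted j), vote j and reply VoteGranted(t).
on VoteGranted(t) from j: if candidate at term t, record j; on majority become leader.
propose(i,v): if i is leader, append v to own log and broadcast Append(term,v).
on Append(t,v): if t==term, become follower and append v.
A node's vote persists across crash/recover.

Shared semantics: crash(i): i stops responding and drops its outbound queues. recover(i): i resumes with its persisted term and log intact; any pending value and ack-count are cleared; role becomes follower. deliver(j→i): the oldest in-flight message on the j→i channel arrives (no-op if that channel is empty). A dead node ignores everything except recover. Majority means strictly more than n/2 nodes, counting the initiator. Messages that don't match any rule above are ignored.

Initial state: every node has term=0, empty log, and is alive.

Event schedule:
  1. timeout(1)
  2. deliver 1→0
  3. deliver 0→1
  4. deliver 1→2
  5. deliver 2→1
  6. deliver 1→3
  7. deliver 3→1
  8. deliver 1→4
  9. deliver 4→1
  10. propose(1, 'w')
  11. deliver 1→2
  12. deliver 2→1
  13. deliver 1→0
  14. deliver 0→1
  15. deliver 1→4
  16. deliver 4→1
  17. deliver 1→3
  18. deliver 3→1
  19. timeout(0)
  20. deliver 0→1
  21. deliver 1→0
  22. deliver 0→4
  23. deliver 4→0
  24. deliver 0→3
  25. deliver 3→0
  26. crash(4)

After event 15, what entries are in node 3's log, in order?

empty

step 1 timeout(1): 1={cand,t=1,log=-}
step 2 deliver 1→0: 0={foll,t=1,log=-}
step 3 deliver 0→1: —
step 4 deliver 1→2: 2={foll,t=1,log=-}
step 5 deliver 2→1: 1={lead,t=1,log=-}
step 6 deliver 1→3: 3={foll,t=1,log=-}
step 7 deliver 3→1: —
step 8 deliver 1→4: 4={foll,t=1,log=-}
step 9 deliver 4→1: —
step 10 propose(1,'w'): 1={lead,t=1,log=w}
step 11 deliver 1→2: 2={foll,t=1,log=w}
step 12 deliver 2→1: —
step 13 deliver 1→0: 0={foll,t=1,log=w}
step 14 deliver 0→1: —
step 15 deliver 1→4: 4={foll,t=1,log=w}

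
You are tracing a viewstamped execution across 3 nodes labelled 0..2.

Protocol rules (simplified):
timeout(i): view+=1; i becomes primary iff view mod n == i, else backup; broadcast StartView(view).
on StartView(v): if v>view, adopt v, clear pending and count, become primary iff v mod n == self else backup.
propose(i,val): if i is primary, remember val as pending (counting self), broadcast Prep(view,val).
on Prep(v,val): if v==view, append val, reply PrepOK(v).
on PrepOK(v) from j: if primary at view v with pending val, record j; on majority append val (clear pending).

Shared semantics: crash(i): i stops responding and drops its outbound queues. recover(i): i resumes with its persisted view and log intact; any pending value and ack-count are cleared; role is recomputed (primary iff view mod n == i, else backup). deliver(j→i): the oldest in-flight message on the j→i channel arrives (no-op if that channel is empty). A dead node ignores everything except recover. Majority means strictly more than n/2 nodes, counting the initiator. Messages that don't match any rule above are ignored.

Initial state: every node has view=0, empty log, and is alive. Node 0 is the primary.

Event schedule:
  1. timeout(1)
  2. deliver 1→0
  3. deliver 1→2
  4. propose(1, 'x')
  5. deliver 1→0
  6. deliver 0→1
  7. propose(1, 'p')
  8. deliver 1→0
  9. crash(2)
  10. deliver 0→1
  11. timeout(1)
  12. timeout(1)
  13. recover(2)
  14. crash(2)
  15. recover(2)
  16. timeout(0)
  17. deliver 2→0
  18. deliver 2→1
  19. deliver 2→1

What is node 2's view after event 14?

1

e1 timeout(1): 1[prim,v=1,-]
e2 deliver 1→0: 0[back,v=1,-]
e3 deliver 1→2: 2[back,v=1,-]
e4 propose(1,'x'): ·
e5 deliver 1→0: 0[back,v=1,x]
e6 deliver 0→1: 1[prim,v=1,x]
e7 propose(1,'p'): ·
e8 deliver 1→0: 0[back,v=1,x,p]
e9 crash(2): 2[✗back,v=1,-]
e10 deliver 0→1: 1[prim,v=1,x,p]
e11 timeout(1): 1[back,v=2,x,p]
e12 timeout(1): 1[back,v=3,x,p]
e13 recover(2): 2[back,v=1,-]
e14 crash(2): 2[✗back,v=1,-]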